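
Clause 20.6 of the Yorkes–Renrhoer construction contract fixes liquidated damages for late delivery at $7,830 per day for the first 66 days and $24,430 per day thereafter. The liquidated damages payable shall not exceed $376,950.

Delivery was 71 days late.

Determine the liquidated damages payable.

First 66 days: 66 × $7,830 = $516,780
Remaining days: (71 − 66) × $24,430 = $122,150
Accrued per-day damages: $516,780 + $122,150 = $638,930
Cap at $376,950: $638,930 exceeds the cap → $376,950

$376,950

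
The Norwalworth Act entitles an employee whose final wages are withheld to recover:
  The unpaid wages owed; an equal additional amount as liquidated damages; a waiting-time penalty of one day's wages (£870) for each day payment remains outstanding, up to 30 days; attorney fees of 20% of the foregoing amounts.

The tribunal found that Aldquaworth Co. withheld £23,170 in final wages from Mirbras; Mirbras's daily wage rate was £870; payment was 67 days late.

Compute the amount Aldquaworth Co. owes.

Liquidated damages (equal amount): £23,170
Penalty days: min(67, 30) = 30
Waiting-time penalty: 30 × £870 = £26,100
Subtotal: £23,170 + £23,170 + £26,100 = £72,440
Attorney fees: 20% of £72,440 = £14,488
Total award: £72,440 + £14,488 = £86,928

£86,928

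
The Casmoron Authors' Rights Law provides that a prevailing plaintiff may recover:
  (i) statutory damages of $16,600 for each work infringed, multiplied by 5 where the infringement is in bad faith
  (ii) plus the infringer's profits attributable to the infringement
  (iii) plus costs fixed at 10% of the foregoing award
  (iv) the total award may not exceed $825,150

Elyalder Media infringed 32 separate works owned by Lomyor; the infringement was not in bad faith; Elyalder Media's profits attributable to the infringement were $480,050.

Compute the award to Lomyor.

Statutory damages: 32 × $16,600 = $531,200
Infringement not in bad faith: no ×5 enhancement.
Combined award: $531,200 + $480,050 = $1,011,250
Costs: 10% of $1,011,250 = $101,125
Award plus costs: $1,011,250 + $101,125 = $1,112,375
Cap at $825,150: $1,112,375 exceeds the cap → $825,150

$825,150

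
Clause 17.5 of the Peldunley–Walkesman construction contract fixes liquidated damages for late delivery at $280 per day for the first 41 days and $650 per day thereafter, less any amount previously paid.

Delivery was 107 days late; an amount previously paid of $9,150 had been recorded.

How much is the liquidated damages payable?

$45,230

First 41 days: 41 × $280 = $11,480
Remaining days: (107 − 41) × $650 = $42,900
Accrued per-day damages: $11,480 + $42,900 = $54,380
Less amount previously paid: $54,380 − $9,150 = $45,230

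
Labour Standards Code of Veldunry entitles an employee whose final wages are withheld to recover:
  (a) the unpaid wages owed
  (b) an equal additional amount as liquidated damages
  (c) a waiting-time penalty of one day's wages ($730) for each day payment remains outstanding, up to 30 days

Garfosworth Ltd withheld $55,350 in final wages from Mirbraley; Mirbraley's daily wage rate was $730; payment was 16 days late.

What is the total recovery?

Liquidated damages (equal amount): $55,350
Penalty days: min(16, 30) = 16
Waiting-time penalty: 16 × $730 = $11,680
Total award: $55,350 + $55,350 + $11,680 = $122,380

$122,380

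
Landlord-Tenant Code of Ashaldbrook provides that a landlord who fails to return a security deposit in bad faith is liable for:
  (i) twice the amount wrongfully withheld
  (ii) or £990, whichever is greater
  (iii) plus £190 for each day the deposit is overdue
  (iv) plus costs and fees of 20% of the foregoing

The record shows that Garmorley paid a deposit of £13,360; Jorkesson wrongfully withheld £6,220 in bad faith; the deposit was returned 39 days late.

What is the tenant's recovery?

Doubled: 2 × £6,220 = £12,440
Minimum £990: £12,440 meets the minimum, no increase.
Late-return penalty: 39 × £190 = £7,410
Damages plus late penalty: £12,440 + £7,410 = £19,850
Costs and fees: 20% of £19,850 = £3,970
Total recovery: £19,850 + £3,970 = £23,820

£23,820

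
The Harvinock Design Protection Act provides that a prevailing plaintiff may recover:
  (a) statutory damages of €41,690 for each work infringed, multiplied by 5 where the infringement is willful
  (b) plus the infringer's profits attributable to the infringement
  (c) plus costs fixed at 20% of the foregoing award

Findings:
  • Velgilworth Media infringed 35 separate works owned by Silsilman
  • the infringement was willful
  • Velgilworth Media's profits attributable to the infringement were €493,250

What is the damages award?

€9,346,800

Statutory damages: 35 × €41,690 = €1,459,150
Multiplied by 5: 5 × €1,459,150 = €7,295,750
Combined award: €7,295,750 + €493,250 = €7,789,000
Costs: 20% of €7,789,000 = €1,557,800
Award plus costs: €7,789,000 + €1,557,800 = €9,346,800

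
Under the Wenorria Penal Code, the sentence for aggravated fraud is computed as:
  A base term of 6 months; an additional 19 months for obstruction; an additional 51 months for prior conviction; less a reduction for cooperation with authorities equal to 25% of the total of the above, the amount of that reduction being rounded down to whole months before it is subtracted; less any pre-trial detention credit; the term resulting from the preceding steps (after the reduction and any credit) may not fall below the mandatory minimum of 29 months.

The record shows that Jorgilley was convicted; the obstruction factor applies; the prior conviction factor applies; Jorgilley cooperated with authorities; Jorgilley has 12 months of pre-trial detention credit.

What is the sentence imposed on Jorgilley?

Obstruction enhancement: +19 months
Prior conviction enhancement: +51 months
Adjusted term: 6 months + 19 months + 51 months = 76 months
Cooperation with authorities reduction: 25% of 76 months = 19 months (rounded down)
After reduction: 76 − 19 = 57 months
Less pre-trial detention credit: 57 months − 12 months = 45 months
Minimum 29 months: 45 months meets the minimum, no increase.

45 months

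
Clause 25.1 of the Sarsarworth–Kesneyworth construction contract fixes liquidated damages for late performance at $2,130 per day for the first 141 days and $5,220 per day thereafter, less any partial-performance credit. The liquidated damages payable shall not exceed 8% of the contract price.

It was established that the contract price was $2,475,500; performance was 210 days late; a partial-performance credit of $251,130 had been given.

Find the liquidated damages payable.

$198,040

First 141 days: 141 × $2,130 = $300,330
Remaining days: (210 − 141) × $5,220 = $360,180
Accrued per-day damages: $300,330 + $360,180 = $660,510
Less partial-performance credit: $660,510 − $251,130 = $409,380
Cap: 8% of $2,475,500 = $198,040
Cap at $198,040: $409,380 exceeds the cap → $198,040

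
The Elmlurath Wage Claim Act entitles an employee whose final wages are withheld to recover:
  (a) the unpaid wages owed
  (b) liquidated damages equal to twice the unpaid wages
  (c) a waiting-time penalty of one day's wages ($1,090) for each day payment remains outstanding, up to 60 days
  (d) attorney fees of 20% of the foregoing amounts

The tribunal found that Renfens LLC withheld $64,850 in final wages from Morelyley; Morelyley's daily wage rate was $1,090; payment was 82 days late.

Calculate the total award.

$311,940

Doubled: 2 × $64,850 = $129,700
Penalty days: min(82, 60) = 60
Waiting-time penalty: 60 × $1,090 = $65,400
Subtotal: $64,850 + $129,700 + $65,400 = $259,950
Attorney fees: 20% of $259,950 = $51,990
Total award: $259,950 + $51,990 = $311,940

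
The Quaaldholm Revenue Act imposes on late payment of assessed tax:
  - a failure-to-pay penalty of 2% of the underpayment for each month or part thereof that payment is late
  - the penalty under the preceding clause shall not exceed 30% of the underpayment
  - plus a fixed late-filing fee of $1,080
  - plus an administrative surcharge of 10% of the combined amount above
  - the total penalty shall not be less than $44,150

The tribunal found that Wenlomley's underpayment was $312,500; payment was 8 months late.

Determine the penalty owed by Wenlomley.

Accrued rate: 2% × 8 = 16%, capped at 30% → 16%
Failure-to-pay penalty: 16% of $312,500 = $50,000
Penalty before surcharge: $50,000 + $1,080 = $51,080
Administrative surcharge: 10% of $51,080 = $5,108
Total penalty: $51,080 + $5,108 = $56,188
Minimum $44,150: $56,188 meets the minimum, no increase.

$56,188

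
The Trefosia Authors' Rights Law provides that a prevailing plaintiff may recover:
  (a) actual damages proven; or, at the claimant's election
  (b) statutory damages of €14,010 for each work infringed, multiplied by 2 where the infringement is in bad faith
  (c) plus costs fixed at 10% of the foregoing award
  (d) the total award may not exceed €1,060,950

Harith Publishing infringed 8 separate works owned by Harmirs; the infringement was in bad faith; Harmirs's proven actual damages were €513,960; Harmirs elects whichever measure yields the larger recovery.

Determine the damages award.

Statutory damages: 8 × €14,010 = €112,080
Doubled: 2 × €112,080 = €224,160
Greater of actual damages (€513,960) or enhanced statutory damages (€224,160): €513,960
Costs: 10% of €513,960 = €51,396
Award plus costs: €513,960 + €51,396 = €565,356
Cap at €1,060,950: €565,356 is within the cap, no reduction.

€565,356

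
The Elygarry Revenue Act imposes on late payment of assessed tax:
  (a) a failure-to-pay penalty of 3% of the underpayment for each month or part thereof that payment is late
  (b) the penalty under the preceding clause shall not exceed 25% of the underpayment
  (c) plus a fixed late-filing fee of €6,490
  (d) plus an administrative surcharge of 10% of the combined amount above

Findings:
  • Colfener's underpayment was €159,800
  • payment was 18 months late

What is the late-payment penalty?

Accrued rate: 3% × 18 = 54%, capped at 25% → 25%
Failure-to-pay penalty: 25% of €159,800 = €39,950
Penalty before surcharge: €39,950 + €6,490 = €46,440
Administrative surcharge: 10% of €46,440 = €4,644
Total penalty: €46,440 + €4,644 = €51,084

€51,084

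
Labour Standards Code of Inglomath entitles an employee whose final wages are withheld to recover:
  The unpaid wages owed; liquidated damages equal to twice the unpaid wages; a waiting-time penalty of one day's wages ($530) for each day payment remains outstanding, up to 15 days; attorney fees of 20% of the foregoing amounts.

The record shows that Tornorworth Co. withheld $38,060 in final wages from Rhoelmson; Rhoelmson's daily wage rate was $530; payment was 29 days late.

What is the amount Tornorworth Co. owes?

Total award: $146,556

Doubled: 2 × $38,060 = $76,120
Penalty days: min(29, 15) = 15
Waiting-time penalty: 15 × $530 = $7,950
Subtotal: $38,060 + $76,120 + $7,950 = $122,130
Attorney fees: 20% of $122,130 = $24,426
Total award: $122,130 + $24,426 = $146,556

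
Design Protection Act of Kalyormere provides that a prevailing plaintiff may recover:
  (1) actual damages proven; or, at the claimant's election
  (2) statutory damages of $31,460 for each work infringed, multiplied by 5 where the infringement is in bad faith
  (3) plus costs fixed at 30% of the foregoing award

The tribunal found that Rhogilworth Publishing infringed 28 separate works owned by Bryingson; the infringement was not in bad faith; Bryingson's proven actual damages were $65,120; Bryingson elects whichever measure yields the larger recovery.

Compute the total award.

$1,145,144

Statutory damages: 28 × $31,460 = $880,880
Infringement not in bad faith: no ×5 enhancement.
Greater of actual damages ($65,120) or statutory damages ($880,880): $880,880
Costs: 30% of $880,880 = $264,264
Award plus costs: $880,880 + $264,264 = $1,145,144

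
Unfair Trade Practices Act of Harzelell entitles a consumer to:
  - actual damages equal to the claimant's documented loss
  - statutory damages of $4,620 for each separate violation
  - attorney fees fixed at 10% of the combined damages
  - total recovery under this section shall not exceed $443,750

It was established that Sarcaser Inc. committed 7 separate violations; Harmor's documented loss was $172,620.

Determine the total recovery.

$225,456

Statutory damages: 7 × $4,620 = $32,340
Combined damages: $172,620 + $32,340 = $204,960
Attorney fees: 10% of $204,960 = $20,496
Total before cap: $204,960 + $20,496 = $225,456
Cap at $443,750: $225,456 is within the cap, no reduction.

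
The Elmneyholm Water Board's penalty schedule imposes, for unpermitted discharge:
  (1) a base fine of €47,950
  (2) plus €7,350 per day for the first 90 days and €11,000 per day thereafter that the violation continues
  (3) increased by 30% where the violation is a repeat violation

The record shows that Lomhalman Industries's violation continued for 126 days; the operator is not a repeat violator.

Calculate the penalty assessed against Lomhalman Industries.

First 90 days: 90 × €7,350 = €661,500
Remaining days: (126 − 90) × €11,000 = €396,000
Per-day component: €661,500 + €396,000 = €1,057,500
Base plus per-day: €47,950 + €1,057,500 = €1,105,450
The operator is not a repeat violator: no 30% increase.

€1,105,450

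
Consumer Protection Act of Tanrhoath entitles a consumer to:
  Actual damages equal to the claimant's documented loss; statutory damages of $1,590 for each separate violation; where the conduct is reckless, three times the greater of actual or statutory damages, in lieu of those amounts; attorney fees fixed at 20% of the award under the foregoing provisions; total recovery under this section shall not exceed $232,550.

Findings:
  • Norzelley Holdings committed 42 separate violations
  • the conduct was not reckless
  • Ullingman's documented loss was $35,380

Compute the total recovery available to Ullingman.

Total recovery: $122,592

Statutory damages: 42 × $1,590 = $66,780
Conduct not reckless: the in-lieu enhancement does not apply.
Actual plus statutory damages: $35,380 + $66,780 = $102,160
Attorney fees: 20% of $102,160 = $20,432
Total before cap: $102,160 + $20,432 = $122,592
Cap at $232,550: $122,592 is within the cap, no reduction.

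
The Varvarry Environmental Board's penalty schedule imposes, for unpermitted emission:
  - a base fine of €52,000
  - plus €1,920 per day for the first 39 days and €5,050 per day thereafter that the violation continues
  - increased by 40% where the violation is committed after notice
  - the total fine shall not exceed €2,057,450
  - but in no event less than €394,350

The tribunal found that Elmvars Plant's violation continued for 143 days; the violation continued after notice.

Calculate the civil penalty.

First 39 days: 39 × €1,920 = €74,880
Remaining days: (143 − 39) × €5,050 = €525,200
Per-day component: €74,880 + €525,200 = €600,080
Base plus per-day: €52,000 + €600,080 = €652,080
Enhancement: 40% of €652,080 = €260,832
Enhanced fine: €652,080 + €260,832 = €912,912
Cap at €2,057,450: €912,912 is within the cap, no reduction.
Minimum €394,350: €912,912 meets the minimum, no increase.

€912,912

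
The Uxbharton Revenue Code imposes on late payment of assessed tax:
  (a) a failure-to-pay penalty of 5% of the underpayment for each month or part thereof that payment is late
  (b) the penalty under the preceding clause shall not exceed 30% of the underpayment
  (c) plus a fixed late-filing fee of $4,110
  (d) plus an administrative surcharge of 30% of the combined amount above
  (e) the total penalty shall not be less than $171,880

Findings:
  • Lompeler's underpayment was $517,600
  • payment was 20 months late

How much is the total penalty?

Accrued rate: 5% × 20 = 100%, capped at 30% → 30%
Failure-to-pay penalty: 30% of $517,600 = $155,280
Penalty before surcharge: $155,280 + $4,110 = $159,390
Administrative surcharge: 30% of $159,390 = $47,817
Total penalty: $159,390 + $47,817 = $207,207
Minimum $171,880: $207,207 meets the minimum, no increase.

$207,207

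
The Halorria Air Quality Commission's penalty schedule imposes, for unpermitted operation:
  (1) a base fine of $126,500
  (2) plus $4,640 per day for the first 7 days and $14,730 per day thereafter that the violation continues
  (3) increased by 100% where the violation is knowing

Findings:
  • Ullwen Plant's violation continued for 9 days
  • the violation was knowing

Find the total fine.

First 7 days: 7 × $4,640 = $32,480
Remaining days: (9 − 7) × $14,730 = $29,460
Per-day component: $32,480 + $29,460 = $61,940
Base plus per-day: $126,500 + $61,940 = $188,440
Enhancement: 100% of $188,440 = $188,440
Enhanced fine: $188,440 + $188,440 = $376,880

$376,880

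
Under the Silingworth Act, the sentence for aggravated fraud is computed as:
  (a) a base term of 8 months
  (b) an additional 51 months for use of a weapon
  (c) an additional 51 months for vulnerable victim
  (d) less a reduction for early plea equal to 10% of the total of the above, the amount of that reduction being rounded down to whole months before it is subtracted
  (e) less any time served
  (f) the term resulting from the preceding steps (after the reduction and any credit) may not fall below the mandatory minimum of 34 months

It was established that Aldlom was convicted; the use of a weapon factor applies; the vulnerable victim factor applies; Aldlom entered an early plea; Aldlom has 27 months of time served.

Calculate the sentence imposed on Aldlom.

Use of a weapon enhancement: +51 months
Vulnerable victim enhancement: +51 months
Adjusted term: 8 months + 51 months + 51 months = 110 months
Early plea reduction: 10% of 110 months = 11 months (rounded down)
After reduction: 110 − 11 = 99 months
Less time served: 99 months − 27 months = 72 months
Minimum 34 months: 72 months meets the minimum, no increase.

72 months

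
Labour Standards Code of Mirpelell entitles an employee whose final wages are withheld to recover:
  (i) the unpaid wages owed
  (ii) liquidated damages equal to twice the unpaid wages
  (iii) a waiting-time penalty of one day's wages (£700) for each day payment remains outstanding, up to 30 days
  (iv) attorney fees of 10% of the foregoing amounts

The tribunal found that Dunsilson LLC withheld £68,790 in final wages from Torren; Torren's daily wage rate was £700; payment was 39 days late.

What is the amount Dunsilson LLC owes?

Doubled: 2 × £68,790 = £137,580
Penalty days: min(39, 30) = 30
Waiting-time penalty: 30 × £700 = £21,000
Subtotal: £68,790 + £137,580 + £21,000 = £227,370
Attorney fees: 10% of £227,370 = £22,737
Total award: £227,370 + £22,737 = £250,107

Total award: £250,107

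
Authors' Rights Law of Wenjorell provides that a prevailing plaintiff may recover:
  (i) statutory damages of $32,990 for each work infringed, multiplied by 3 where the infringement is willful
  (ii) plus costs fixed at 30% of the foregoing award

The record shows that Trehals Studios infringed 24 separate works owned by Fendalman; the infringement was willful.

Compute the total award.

Statutory damages: 24 × $32,990 = $791,760
Trebled: 3 × $791,760 = $2,375,280
Costs: 30% of $2,375,280 = $712,584
Award plus costs: $2,375,280 + $712,584 = $3,087,864

$3,087,864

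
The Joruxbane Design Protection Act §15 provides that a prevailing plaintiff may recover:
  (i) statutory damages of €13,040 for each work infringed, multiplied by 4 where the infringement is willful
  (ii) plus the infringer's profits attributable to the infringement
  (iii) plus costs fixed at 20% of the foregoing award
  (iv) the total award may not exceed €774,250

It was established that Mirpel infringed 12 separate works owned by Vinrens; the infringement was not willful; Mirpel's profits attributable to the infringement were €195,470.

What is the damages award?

Statutory damages: 12 × €13,040 = €156,480
Infringement not willful: no ×4 enhancement.
Combined award: €156,480 + €195,470 = €351,950
Costs: 20% of €351,950 = €70,390
Award plus costs: €351,950 + €70,390 = €422,340
Cap at €774,250: €422,340 is within the cap, no reduction.

€422,340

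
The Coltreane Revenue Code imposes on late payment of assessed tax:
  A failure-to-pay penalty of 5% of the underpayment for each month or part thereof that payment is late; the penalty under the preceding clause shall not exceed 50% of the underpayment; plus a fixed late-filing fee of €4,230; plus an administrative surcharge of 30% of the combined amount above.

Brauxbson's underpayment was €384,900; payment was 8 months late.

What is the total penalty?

Accrued rate: 5% × 8 = 40%, capped at 50% → 40%
Failure-to-pay penalty: 40% of €384,900 = €153,960
Penalty before surcharge: €153,960 + €4,230 = €158,190
Administrative surcharge: 30% of €158,190 = €47,457
Total penalty: €158,190 + €47,457 = €205,647

€205,647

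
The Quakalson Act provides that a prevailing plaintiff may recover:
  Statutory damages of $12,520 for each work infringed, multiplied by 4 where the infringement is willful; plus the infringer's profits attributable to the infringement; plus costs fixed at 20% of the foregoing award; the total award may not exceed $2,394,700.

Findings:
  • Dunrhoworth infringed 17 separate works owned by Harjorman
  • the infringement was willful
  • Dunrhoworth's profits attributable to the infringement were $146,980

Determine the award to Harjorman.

Statutory damages: 17 × $12,520 = $212,840
Multiplied by 4: 4 × $212,840 = $851,360
Combined award: $851,360 + $146,980 = $998,340
Costs: 20% of $998,340 = $199,668
Award plus costs: $998,340 + $199,668 = $1,198,008
Cap at $2,394,700: $1,198,008 is within the cap, no reduction.

$1,198,008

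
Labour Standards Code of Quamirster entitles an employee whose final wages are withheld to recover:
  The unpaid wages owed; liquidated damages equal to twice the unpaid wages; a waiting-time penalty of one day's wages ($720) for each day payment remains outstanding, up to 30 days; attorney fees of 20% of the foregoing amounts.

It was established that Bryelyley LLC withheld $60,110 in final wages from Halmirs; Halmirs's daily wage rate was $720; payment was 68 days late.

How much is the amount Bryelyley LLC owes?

Doubled: 2 × $60,110 = $120,220
Penalty days: min(68, 30) = 30
Waiting-time penalty: 30 × $720 = $21,600
Subtotal: $60,110 + $120,220 + $21,600 = $201,930
Attorney fees: 20% of $201,930 = $40,386
Total award: $201,930 + $40,386 = $242,316

$242,316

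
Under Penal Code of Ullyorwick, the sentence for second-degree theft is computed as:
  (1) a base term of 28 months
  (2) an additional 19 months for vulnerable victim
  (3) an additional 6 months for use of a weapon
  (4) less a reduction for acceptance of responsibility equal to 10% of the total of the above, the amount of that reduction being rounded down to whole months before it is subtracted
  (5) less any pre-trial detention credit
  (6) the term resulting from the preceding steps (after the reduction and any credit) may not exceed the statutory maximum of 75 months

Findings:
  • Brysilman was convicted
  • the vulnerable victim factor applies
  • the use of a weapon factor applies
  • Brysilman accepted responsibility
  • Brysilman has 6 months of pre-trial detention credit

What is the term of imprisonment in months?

42 months

Vulnerable victim enhancement: +19 months
Use of a weapon enhancement: +6 months
Adjusted term: 28 months + 19 months + 6 months = 53 months
Acceptance of responsibility reduction: 10% of 53 months = 5 months (rounded down)
After reduction: 53 − 5 = 48 months
Less pre-trial detention credit: 48 months − 6 months = 42 months
Cap at 75 months: 42 months is within the cap, no reduction.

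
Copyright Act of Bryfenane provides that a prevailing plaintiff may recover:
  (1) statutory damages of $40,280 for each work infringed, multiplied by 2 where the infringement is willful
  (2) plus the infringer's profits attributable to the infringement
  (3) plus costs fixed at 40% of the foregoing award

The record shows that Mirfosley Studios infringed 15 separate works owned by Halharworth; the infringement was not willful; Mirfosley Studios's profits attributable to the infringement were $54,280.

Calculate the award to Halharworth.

Statutory damages: 15 × $40,280 = $604,200
Infringement not willful: no ×2 enhancement.
Combined award: $604,200 + $54,280 = $658,480
Costs: 40% of $658,480 = $263,392
Award plus costs: $658,480 + $263,392 = $921,872

$921,872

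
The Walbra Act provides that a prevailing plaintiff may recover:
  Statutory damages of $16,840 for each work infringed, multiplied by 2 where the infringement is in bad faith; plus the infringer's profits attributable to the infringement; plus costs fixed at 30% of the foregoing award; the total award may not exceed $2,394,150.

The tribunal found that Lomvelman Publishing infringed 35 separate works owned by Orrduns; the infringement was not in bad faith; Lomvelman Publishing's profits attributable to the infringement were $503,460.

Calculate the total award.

$1,420,718

Statutory damages: 35 × $16,840 = $589,400
Infringement not in bad faith: no ×2 enhancement.
Combined award: $589,400 + $503,460 = $1,092,860
Costs: 30% of $1,092,860 = $327,858
Award plus costs: $1,092,860 + $327,858 = $1,420,718
Cap at $2,394,150: $1,420,718 is within the cap, no reduction.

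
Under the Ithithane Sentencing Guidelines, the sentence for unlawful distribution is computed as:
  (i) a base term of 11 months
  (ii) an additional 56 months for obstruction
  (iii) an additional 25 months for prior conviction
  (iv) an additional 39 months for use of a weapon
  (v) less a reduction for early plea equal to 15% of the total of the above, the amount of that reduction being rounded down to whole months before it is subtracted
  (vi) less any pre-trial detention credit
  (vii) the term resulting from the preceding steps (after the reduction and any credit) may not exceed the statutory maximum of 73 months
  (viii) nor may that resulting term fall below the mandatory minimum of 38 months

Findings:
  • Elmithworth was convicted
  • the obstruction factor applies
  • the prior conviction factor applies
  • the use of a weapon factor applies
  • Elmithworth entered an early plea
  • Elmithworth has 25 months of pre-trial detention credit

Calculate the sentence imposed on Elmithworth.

Obstruction enhancement: +56 months
Prior conviction enhancement: +25 months
Use of a weapon enhancement: +39 months
Adjusted term: 11 months + 56 months + 25 months + 39 months = 131 months
Early plea reduction: 15% of 131 months = 19 months (rounded down)
After reduction: 131 − 19 = 112 months
Less pre-trial detention credit: 112 months − 25 months = 87 months
Cap at 73 months: 87 months exceeds the cap → 73 months
Minimum 38 months: 73 months meets the minimum, no increase.

Sentence: 73 months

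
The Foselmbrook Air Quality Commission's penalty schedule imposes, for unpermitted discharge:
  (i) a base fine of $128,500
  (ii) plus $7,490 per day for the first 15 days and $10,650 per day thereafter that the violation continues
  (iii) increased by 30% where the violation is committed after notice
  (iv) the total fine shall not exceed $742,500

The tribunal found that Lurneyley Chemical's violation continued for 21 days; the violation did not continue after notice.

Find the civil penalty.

First 15 days: 15 × $7,490 = $112,350
Remaining days: (21 − 15) × $10,650 = $63,900
Per-day component: $112,350 + $63,900 = $176,250
Base plus per-day: $128,500 + $176,250 = $304,750
The violation did not continue after notice: no 30% increase.
Cap at $742,500: $304,750 is within the cap, no reduction.

$304,750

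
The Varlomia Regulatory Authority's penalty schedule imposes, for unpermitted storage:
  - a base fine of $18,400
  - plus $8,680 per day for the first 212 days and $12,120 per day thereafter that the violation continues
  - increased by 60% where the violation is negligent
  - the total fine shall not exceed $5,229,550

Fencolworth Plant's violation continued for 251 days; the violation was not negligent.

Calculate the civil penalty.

$2,331,240

First 212 days: 212 × $8,680 = $1,840,160
Remaining days: (251 − 212) × $12,120 = $472,680
Per-day component: $1,840,160 + $472,680 = $2,312,840
Base plus per-day: $18,400 + $2,312,840 = $2,331,240
The violation was not negligent: no 60% increase.
Cap at $5,229,550: $2,331,240 is within the cap, no reduction.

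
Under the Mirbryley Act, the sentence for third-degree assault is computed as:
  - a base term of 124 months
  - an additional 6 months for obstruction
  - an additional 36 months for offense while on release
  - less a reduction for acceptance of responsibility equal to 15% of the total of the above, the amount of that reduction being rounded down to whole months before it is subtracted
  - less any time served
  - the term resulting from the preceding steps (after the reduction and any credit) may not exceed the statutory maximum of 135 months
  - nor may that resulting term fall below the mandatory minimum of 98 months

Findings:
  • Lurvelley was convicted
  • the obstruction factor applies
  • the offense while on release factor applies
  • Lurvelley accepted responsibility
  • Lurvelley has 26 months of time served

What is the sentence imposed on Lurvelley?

Obstruction enhancement: +6 months
Offense while on release enhancement: +36 months
Adjusted term: 124 months + 6 months + 36 months = 166 months
Acceptance of responsibility reduction: 15% of 166 months = 24 months (rounded down)
After reduction: 166 − 24 = 142 months
Less time served: 142 months − 26 months = 116 months
Cap at 135 months: 116 months is within the cap, no reduction.
Minimum 98 months: 116 months meets the minimum, no increase.

116 months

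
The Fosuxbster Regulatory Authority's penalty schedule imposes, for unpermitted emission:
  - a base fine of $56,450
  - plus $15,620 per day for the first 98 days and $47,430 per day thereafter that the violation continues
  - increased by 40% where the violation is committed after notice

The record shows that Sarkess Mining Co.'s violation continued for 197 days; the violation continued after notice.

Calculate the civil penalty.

$8,795,892

First 98 days: 98 × $15,620 = $1,530,760
Remaining days: (197 − 98) × $47,430 = $4,695,570
Per-day component: $1,530,760 + $4,695,570 = $6,226,330
Base plus per-day: $56,450 + $6,226,330 = $6,282,780
Enhancement: 40% of $6,282,780 = $2,513,112
Enhanced fine: $6,282,780 + $2,513,112 = $8,795,892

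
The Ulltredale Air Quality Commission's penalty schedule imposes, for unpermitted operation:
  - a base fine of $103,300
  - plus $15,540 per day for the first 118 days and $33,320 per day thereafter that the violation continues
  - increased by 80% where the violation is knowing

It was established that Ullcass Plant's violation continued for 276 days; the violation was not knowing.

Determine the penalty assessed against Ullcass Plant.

First 118 days: 118 × $15,540 = $1,833,720
Remaining days: (276 − 118) × $33,320 = $5,264,560
Per-day component: $1,833,720 + $5,264,560 = $7,098,280
Base plus per-day: $103,300 + $7,098,280 = $7,201,580
The violation was not knowing: no 80% increase.

$7,201,580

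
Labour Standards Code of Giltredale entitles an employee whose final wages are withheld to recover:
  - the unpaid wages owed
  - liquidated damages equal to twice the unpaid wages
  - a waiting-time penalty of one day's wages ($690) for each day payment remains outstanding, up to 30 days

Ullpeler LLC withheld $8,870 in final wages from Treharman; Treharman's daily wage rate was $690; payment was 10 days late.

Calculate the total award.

$33,510

Doubled: 2 × $8,870 = $17,740
Penalty days: min(10, 30) = 10
Waiting-time penalty: 10 × $690 = $6,900
Total award: $8,870 + $17,740 + $6,900 = $33,510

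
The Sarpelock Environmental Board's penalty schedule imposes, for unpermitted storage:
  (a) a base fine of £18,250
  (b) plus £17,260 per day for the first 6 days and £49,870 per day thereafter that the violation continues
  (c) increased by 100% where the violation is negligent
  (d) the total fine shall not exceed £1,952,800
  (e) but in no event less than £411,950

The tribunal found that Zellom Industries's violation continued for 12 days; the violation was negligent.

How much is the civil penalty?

First 6 days: 6 × £17,260 = £103,560
Remaining days: (12 − 6) × £49,870 = £299,220
Per-day component: £103,560 + £299,220 = £402,780
Base plus per-day: £18,250 + £402,780 = £421,030
Enhancement: 100% of £421,030 = £421,030
Enhanced fine: £421,030 + £421,030 = £842,060
Cap at £1,952,800: £842,060 is within the cap, no reduction.
Minimum £411,950: £842,060 meets the minimum, no increase.

£842,060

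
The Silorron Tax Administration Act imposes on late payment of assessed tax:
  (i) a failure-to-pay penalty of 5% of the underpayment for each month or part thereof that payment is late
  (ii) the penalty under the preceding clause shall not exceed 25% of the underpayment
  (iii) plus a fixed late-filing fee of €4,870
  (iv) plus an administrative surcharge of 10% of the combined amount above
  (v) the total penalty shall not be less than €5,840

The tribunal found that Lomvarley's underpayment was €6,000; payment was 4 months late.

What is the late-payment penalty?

Accrued rate: 5% × 4 = 20%, capped at 25% → 20%
Failure-to-pay penalty: 20% of €6,000 = €1,200
Penalty before surcharge: €1,200 + €4,870 = €6,070
Administrative surcharge: 10% of €6,070 = €607
Total penalty: €6,070 + €607 = €6,677
Minimum €5,840: €6,677 meets the minimum, no increase.

€6,677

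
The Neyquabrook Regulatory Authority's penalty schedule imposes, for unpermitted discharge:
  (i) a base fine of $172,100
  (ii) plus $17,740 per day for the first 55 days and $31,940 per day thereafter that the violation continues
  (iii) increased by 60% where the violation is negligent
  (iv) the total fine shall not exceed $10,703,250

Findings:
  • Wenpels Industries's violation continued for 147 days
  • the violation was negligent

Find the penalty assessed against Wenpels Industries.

First 55 days: 55 × $17,740 = $975,700
Remaining days: (147 − 55) × $31,940 = $2,938,480
Per-day component: $975,700 + $2,938,480 = $3,914,180
Base plus per-day: $172,100 + $3,914,180 = $4,086,280
Enhancement: 60% of $4,086,280 = $2,451,768
Enhanced fine: $4,086,280 + $2,451,768 = $6,538,048
Cap at $10,703,250: $6,538,048 is within the cap, no reduction.

$6,538,048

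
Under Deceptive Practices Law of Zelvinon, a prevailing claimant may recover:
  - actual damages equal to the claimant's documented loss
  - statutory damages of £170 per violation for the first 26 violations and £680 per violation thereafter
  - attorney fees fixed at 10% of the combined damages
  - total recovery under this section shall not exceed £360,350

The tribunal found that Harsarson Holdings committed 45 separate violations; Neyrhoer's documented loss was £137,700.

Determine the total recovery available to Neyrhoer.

£170,544

First 26 violations: 26 × £170 = £4,420
Remaining violations: (45 − 26) × £680 = £12,920
Statutory damages: £4,420 + £12,920 = £17,340
Combined damages: £137,700 + £17,340 = £155,040
Attorney fees: 10% of £155,040 = £15,504
Total before cap: £155,040 + £15,504 = £170,544
Cap at £360,350: £170,544 is within the cap, no reduction.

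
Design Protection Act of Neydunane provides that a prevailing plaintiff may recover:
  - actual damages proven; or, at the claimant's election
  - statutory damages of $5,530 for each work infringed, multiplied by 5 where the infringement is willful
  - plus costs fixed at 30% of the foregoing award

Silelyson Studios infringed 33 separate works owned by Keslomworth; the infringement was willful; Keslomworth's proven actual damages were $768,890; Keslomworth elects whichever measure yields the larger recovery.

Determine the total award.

$1,186,185

Statutory damages: 33 × $5,530 = $182,490
Multiplied by 5: 5 × $182,490 = $912,450
Greater of actual damages ($768,890) or enhanced statutory damages ($912,450): $912,450
Costs: 30% of $912,450 = $273,735
Award plus costs: $912,450 + $273,735 = $1,186,185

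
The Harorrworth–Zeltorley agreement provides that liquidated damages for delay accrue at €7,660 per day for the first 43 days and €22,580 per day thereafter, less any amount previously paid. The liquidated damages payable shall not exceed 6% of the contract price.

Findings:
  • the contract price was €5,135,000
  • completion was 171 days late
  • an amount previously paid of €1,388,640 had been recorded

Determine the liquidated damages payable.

First 43 days: 43 × €7,660 = €329,380
Remaining days: (171 − 43) × €22,580 = €2,890,240
Accrued per-day damages: €329,380 + €2,890,240 = €3,219,620
Less amount previously paid: €3,219,620 − €1,388,640 = €1,830,980
Cap: 6% of €5,135,000 = €308,100
Cap at €308,100: €1,830,980 exceeds the cap → €308,100

€308,100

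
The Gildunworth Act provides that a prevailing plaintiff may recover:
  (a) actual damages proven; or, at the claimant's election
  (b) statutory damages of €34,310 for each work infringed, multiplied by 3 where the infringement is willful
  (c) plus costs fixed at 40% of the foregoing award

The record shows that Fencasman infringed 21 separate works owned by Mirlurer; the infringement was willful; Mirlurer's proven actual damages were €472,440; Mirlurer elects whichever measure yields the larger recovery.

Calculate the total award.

Statutory damages: 21 × €34,310 = €720,510
Trebled: 3 × €720,510 = €2,161,530
Greater of actual damages (€472,440) or enhanced statutory damages (€2,161,530): €2,161,530
Costs: 40% of €2,161,530 = €864,612
Award plus costs: €2,161,530 + €864,612 = €3,026,142

€3,026,142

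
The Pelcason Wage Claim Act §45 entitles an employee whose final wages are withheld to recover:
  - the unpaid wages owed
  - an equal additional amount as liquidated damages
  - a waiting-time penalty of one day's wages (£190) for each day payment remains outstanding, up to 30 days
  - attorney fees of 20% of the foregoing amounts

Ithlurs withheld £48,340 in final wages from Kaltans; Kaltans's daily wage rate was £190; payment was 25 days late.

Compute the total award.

Total award: £121,716

Liquidated damages (equal amount): £48,340
Penalty days: min(25, 30) = 25
Waiting-time penalty: 25 × £190 = £4,750
Subtotal: £48,340 + £48,340 + £4,750 = £101,430
Attorney fees: 20% of £101,430 = £20,286
Total award: £101,430 + £20,286 = £121,716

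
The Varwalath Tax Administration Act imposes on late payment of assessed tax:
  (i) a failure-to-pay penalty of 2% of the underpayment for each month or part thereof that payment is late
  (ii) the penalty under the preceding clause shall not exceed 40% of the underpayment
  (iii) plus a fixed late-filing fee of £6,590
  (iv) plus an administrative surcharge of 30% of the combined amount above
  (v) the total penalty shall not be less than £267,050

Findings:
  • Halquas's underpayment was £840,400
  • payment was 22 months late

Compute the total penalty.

Accrued rate: 2% × 22 = 44%, capped at 40% → 40%
Failure-to-pay penalty: 40% of £840,400 = £336,160
Penalty before surcharge: £336,160 + £6,590 = £342,750
Administrative surcharge: 30% of £342,750 = £102,825
Total penalty: £342,750 + £102,825 = £445,575
Minimum £267,050: £445,575 meets the minimum, no increase.

£445,575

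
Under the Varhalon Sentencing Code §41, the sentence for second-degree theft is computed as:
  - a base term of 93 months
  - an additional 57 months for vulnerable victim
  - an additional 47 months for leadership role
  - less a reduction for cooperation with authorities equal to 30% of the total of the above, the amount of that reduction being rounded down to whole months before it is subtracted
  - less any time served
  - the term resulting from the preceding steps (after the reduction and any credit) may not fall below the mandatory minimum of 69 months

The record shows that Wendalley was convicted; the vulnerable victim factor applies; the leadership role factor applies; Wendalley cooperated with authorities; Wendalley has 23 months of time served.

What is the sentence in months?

Vulnerable victim enhancement: +57 months
Leadership role enhancement: +47 months
Adjusted term: 93 months + 57 months + 47 months = 197 months
Cooperation with authorities reduction: 30% of 197 months = 59 months (rounded down)
After reduction: 197 − 59 = 138 months
Less time served: 138 months − 23 months = 115 months
Minimum 69 months: 115 months meets the minimum, no increase.

Sentence: 115 months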